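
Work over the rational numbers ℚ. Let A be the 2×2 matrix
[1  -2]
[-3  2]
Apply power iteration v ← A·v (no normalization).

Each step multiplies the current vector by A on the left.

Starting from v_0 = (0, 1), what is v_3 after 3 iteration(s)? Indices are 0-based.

v_0 = (0, 1).
v_1 = A·v_0 = (-2, 2).
v_2 = A·v_1 = (-6, 10).
v_3 = A·v_2 = (-26, 38).

v_3 = (-26, 38)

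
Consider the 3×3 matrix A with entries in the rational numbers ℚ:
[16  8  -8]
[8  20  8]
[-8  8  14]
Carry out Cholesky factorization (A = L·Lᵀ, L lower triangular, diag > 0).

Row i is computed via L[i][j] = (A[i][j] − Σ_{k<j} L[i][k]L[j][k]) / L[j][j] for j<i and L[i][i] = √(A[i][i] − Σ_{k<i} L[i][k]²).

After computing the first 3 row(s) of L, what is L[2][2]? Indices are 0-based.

L[2][2] = 1

Step 1: L[0][0] = √(16) = 4.
  L[1][0] = (8) / L[0][0] = 2.
Step 2: L[1][1] = √(16) = 4.
  L[2][0] = (-8) / L[0][0] = -2.
  L[2][1] = (12) / L[1][1] = 3.
Step 3: L[2][2] = √(1) = 1.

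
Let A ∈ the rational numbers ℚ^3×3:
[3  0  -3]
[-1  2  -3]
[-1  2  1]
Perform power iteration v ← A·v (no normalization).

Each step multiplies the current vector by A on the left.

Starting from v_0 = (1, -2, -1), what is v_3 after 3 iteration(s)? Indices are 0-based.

v_0 = (1, -2, -1).
v_1 = A·v_0 = (6, -2, -6).
v_2 = A·v_1 = (36, 8, -16).
v_3 = A·v_2 = (156, 28, -36).

v_3 = (156, 28, -36)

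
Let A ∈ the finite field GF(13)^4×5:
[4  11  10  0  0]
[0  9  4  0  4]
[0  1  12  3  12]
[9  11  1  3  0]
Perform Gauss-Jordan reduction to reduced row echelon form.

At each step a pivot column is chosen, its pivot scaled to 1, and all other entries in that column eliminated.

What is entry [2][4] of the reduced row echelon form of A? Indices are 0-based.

M[2][4] = 5

pivot(0,0)=4: scale R0 → (1, 6, 9, 0, 0)
  clear (3,0): R3 −= (9)R0 → (0, 9, 11, 3, 0)
pivot(1,1)=9: scale R1 → (0, 1, 12, 0, 12)
  clear (0,1): R0 −= (6)R1 → (1, 0, 2, 0, 6)
  clear (2,1): R2 −= (1)R1 → (0, 0, 0, 3, 0)
  clear (3,1): R3 −= (9)R1 → (0, 0, 7, 3, 9)
pivot(2,2): swap R2↔R3
pivot(2,2)=7: scale R2 → (0, 0, 1, 6, 5)
  clear (0,2): R0 −= (2)R2 → (1, 0, 0, 1, 9)
  clear (1,2): R1 −= (12)R2 → (0, 1, 0, 6, 4)
pivot(3,3)=3: scale R3 → (0, 0, 0, 1, 0)
  clear (0,3): R0 −= (1)R3 → (1, 0, 0, 0, 9)
  clear (1,3): R1 −= (6)R3 → (0, 1, 0, 0, 4)
  clear (2,3): R2 −= (6)R3 → (0, 0, 1, 0, 5)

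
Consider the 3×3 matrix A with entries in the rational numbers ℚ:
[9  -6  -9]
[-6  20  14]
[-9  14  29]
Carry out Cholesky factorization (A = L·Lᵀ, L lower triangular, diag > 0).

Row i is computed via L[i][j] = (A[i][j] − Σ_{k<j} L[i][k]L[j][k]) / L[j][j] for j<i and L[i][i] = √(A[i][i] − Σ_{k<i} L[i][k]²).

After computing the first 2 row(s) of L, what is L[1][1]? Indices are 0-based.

L[1][1] = 4

Step 1: L[0][0] = √(9) = 3.
  L[1][0] = (-6) / L[0][0] = -2.
Step 2: L[1][1] = √(16) = 4.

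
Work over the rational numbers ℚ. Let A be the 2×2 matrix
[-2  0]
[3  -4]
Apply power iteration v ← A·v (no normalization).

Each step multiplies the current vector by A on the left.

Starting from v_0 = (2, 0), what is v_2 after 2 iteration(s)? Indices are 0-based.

v_2 = (8, -36)

v_0 = (2, 0).
v_1 = A·v_0 = (-4, 6).
v_2 = A·v_1 = (8, -36).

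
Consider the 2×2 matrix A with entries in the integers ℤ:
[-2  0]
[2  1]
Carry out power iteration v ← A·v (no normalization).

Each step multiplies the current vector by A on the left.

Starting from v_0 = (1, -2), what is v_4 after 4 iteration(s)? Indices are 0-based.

v_0 = (1, -2).
v_1 = A·v_0 = (-2, 0).
v_2 = A·v_1 = (4, -4).
v_3 = A·v_2 = (-8, 4).
v_4 = A·v_3 = (16, -12).

v_4 = (16, -12)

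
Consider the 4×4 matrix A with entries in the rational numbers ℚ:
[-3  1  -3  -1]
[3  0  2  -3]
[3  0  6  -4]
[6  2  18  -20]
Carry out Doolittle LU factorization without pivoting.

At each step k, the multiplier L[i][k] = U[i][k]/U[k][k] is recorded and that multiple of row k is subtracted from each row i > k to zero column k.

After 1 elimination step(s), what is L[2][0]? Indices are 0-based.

L[2][0] = -1

k=0: U[0][0]=-3
  eliminate (1,0): mult=-1, new row 1: (0, 1, -1, -4); set L[1][0]=-1
  eliminate (2,0): mult=-1, new row 2: (0, 1, 3, -5); set L[2][0]=-1
  eliminate (3,0): mult=-2, new row 3: (0, 4, 12, -22); set L[3][0]=-2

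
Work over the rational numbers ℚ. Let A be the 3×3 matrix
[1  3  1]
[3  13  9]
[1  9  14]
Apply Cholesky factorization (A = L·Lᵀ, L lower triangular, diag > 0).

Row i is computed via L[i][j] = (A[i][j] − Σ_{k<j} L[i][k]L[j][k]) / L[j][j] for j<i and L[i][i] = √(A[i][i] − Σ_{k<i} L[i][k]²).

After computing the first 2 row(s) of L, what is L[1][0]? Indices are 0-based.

Step 1: L[0][0] = √(1) = 1.
  L[1][0] = (3) / L[0][0] = 3.
Step 2: L[1][1] = √(4) = 2.

L[1][0] = 3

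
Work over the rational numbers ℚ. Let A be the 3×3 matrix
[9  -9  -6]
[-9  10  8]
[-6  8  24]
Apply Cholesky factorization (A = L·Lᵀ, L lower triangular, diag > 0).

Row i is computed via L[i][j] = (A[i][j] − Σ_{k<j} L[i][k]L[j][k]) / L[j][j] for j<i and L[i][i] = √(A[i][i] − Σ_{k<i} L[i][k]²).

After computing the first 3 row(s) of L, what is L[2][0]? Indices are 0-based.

Step 1: L[0][0] = √(9) = 3.
  L[1][0] = (-9) / L[0][0] = -3.
Step 2: L[1][1] = √(1) = 1.
  L[2][0] = (-6) / L[0][0] = -2.
  L[2][1] = (2) / L[1][1] = 2.
Step 3: L[2][2] = √(16) = 4.

L[2][0] = -2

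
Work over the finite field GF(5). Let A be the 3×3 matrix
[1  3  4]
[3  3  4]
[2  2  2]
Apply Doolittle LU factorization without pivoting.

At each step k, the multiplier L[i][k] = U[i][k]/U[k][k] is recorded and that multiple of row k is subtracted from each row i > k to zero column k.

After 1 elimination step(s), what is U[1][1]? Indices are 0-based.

U[1][1] = 4

[col 0] pivot 1
  R1 -= 3*R0 → (0, 4, 2)  (L[1][0] := 3)
  R2 -= 2*R0 → (0, 1, 4)  (L[2][0] := 2)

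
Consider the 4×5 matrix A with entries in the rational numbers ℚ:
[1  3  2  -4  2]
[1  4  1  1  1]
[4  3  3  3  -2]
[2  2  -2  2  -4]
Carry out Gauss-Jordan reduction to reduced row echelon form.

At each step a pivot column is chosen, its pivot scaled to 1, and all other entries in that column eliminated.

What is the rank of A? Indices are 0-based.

rank = 4

step 1: normalize row 0 (÷1) = (1, 3, 2, -4, 2)
  row 1: subtract 1×row0 = (0, 1, -1, 5, -1)
  row 2: subtract 4×row0 = (0, -9, -5, 19, -10)
  row 3: subtract 2×row0 = (0, -4, -6, 10, -8)
step 2: normalize row 1 (÷1) = (0, 1, -1, 5, -1)
  row 0: subtract 3×row1 = (1, 0, 5, -19, 5)
  row 2: subtract -9×row1 = (0, 0, -14, 64, -19)
  row 3: subtract -4×row1 = (0, 0, -10, 30, -12)
step 3: normalize row 2 (÷-14) = (0, 0, 1, -32/7, 19/14)
  row 0: subtract 5×row2 = (1, 0, 0, 27/7, -25/14)
  row 1: subtract -1×row2 = (0, 1, 0, 3/7, 5/14)
  row 3: subtract -10×row2 = (0, 0, 0, -110/7, 11/7)
step 4: normalize row 3 (÷-110/7) = (0, 0, 0, 1, -1/10)
  row 0: subtract 27/7×row3 = (1, 0, 0, 0, -7/5)
  row 1: subtract 3/7×row3 = (0, 1, 0, 0, 2/5)
  row 2: subtract -32/7×row3 = (0, 0, 1, 0, 9/10)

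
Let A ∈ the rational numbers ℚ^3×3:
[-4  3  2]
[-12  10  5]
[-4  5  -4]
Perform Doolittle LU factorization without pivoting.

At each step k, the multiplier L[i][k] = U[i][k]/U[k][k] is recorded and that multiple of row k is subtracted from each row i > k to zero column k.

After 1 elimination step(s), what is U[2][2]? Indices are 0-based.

[col 0] pivot -4
  R1 -= 3*R0 → (0, 1, -1)  (L[1][0] := 3)
  R2 -= 1*R0 → (0, 2, -6)  (L[2][0] := 1)

U[2][2] = -6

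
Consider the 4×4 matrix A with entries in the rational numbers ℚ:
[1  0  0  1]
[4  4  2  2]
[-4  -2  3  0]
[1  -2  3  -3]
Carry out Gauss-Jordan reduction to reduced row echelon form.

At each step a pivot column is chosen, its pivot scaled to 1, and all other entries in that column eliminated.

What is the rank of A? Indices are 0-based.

[1] R0 /= 1  ⇒  (1, 0, 0, 1)
     R1 -= 4·R0  ⇒  (0, 4, 2, -2)
     R2 -= -4·R0  ⇒  (0, -2, 3, 4)
     R3 -= 1·R0  ⇒  (0, -2, 3, -4)
[2] R1 /= 4  ⇒  (0, 1, 1/2, -1/2)
     R2 -= -2·R1  ⇒  (0, 0, 4, 3)
     R3 -= -2·R1  ⇒  (0, 0, 4, -5)
[3] R2 /= 4  ⇒  (0, 0, 1, 3/4)
     R1 -= 1/2·R2  ⇒  (0, 1, 0, -7/8)
     R3 -= 4·R2  ⇒  (0, 0, 0, -8)
[4] R3 /= -8  ⇒  (0, 0, 0, 1)
     R0 -= 1·R3  ⇒  (1, 0, 0, 0)
     R1 -= -7/8·R3  ⇒  (0, 1, 0, 0)
     R2 -= 3/4·R3  ⇒  (0, 0, 1, 0)

rank = 4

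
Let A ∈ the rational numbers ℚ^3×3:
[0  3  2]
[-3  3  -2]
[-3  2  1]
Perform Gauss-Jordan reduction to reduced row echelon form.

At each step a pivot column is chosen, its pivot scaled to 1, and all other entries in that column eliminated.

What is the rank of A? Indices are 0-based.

pivot(0,0): swap R0↔R1
pivot(0,0)=-3: scale R0 → (1, -1, 2/3)
  clear (2,0): R2 −= (-3)R0 → (0, -1, 3)
pivot(1,1)=3: scale R1 → (0, 1, 2/3)
  clear (0,1): R0 −= (-1)R1 → (1, 0, 4/3)
  clear (2,1): R2 −= (-1)R1 → (0, 0, 11/3)
pivot(2,2)=11/3: scale R2 → (0, 0, 1)
  clear (0,2): R0 −= (4/3)R2 → (1, 0, 0)
  clear (1,2): R1 −= (2/3)R2 → (0, 1, 0)

rank = 3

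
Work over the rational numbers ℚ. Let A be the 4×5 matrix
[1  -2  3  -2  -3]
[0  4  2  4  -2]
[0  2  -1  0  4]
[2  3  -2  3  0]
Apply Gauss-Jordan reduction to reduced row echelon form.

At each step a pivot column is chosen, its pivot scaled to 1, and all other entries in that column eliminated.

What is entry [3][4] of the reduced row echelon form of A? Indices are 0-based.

pivot(0,0)=1: scale R0 → (1, -2, 3, -2, -3)
  clear (3,0): R3 −= (2)R0 → (0, 7, -8, 7, 6)
pivot(1,1)=4: scale R1 → (0, 1, 1/2, 1, -1/2)
  clear (0,1): R0 −= (-2)R1 → (1, 0, 4, 0, -4)
  clear (2,1): R2 −= (2)R1 → (0, 0, -2, -2, 5)
  clear (3,1): R3 −= (7)R1 → (0, 0, -23/2, 0, 19/2)
pivot(2,2)=-2: scale R2 → (0, 0, 1, 1, -5/2)
  clear (0,2): R0 −= (4)R2 → (1, 0, 0, -4, 6)
  clear (1,2): R1 −= (1/2)R2 → (0, 1, 0, 1/2, 3/4)
  clear (3,2): R3 −= (-23/2)R2 → (0, 0, 0, 23/2, -77/4)
pivot(3,3)=23/2: scale R3 → (0, 0, 0, 1, -77/46)
  clear (0,3): R0 −= (-4)R3 → (1, 0, 0, 0, -16/23)
  clear (1,3): R1 −= (1/2)R3 → (0, 1, 0, 0, 73/46)
  clear (2,3): R2 −= (1)R3 → (0, 0, 1, 0, -19/23)

M[3][4] = -77/46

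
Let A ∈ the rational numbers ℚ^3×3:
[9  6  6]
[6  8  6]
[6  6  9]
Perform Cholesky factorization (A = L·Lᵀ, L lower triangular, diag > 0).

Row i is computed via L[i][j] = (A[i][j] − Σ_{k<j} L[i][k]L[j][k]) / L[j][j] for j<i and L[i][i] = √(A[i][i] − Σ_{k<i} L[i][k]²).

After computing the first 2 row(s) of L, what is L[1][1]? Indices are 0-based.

L[1][1] = 2

Step 1: L[0][0] = √(9) = 3.
  L[1][0] = (6) / L[0][0] = 2.
Step 2: L[1][1] = √(4) = 2.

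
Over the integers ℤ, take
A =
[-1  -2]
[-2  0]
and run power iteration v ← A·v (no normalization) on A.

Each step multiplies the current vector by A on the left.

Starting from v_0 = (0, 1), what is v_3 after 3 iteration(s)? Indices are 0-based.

v_3 = (-10, -4)

v_0 = (0, 1).
v_1 = A·v_0 = (-2, 0).
v_2 = A·v_1 = (2, 4).
v_3 = A·v_2 = (-10, -4).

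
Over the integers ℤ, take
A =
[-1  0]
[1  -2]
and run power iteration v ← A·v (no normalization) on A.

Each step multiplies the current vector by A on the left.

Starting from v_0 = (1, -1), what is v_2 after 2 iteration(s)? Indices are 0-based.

v_0 = (1, -1).
v_1 = A·v_0 = (-1, 3).
v_2 = A·v_1 = (1, -7).

v_2 = (1, -7)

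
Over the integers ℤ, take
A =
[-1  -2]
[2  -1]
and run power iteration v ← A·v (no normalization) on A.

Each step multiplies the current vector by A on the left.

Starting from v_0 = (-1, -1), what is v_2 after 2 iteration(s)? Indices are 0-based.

v_0 = (-1, -1).
v_1 = A·v_0 = (3, -1).
v_2 = A·v_1 = (-1, 7).

v_2 = (-1, 7)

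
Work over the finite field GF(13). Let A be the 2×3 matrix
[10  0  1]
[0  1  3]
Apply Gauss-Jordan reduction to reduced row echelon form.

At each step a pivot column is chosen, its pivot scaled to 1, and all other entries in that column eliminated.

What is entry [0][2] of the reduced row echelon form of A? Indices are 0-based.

M[0][2] = 4

step 1: normalize row 0 (÷10) = (1, 0, 4)
step 2: normalize row 1 (÷1) = (0, 1, 3)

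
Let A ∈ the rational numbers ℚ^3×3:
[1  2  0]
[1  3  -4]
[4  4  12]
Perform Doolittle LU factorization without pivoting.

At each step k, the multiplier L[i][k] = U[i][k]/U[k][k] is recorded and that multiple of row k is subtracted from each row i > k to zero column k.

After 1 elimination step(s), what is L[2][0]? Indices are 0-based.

[col 0] pivot 1
  R1 -= 1*R0 → (0, 1, -4)  (L[1][0] := 1)
  R2 -= 4*R0 → (0, -4, 12)  (L[2][0] := 4)

L[2][0] = 4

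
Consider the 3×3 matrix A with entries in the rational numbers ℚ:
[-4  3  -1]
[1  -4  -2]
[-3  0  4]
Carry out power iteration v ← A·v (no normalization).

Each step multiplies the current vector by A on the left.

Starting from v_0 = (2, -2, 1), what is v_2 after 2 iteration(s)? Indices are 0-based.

v_0 = (2, -2, 1).
v_1 = A·v_0 = (-15, 8, -2).
v_2 = A·v_1 = (86, -43, 37).

v_2 = (86, -43, 37)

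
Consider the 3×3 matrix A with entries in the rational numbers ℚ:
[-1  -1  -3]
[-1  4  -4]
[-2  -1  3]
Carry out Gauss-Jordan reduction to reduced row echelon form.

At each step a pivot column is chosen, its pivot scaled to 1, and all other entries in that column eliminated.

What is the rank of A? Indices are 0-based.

pivot(0,0)=-1: scale R0 → (1, 1, 3)
  clear (1,0): R1 −= (-1)R0 → (0, 5, -1)
  clear (2,0): R2 −= (-2)R0 → (0, 1, 9)
pivot(1,1)=5: scale R1 → (0, 1, -1/5)
  clear (0,1): R0 −= (1)R1 → (1, 0, 16/5)
  clear (2,1): R2 −= (1)R1 → (0, 0, 46/5)
pivot(2,2)=46/5: scale R2 → (0, 0, 1)
  clear (0,2): R0 −= (16/5)R2 → (1, 0, 0)
  clear (1,2): R1 −= (-1/5)R2 → (0, 1, 0)

rank = 3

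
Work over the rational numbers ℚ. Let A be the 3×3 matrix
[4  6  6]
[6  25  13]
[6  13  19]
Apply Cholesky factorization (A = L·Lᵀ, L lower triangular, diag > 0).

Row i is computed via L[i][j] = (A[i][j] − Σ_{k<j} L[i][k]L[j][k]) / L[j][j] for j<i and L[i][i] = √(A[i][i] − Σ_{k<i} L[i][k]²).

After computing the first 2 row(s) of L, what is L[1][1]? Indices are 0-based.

L[1][1] = 4

Step 1: L[0][0] = √(4) = 2.
  L[1][0] = (6) / L[0][0] = 3.
Step 2: L[1][1] = √(16) = 4.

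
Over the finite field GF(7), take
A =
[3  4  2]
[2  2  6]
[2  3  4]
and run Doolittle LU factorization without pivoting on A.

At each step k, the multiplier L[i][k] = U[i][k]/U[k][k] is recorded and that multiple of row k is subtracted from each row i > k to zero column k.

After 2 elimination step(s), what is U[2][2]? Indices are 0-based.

U[2][2] = 5

[col 0] pivot 3
  R1 -= 3*R0 → (0, 4, 0)  (L[1][0] := 3)
  R2 -= 3*R0 → (0, 5, 5)  (L[2][0] := 3)
[col 1] pivot 4
  R2 -= 3*R1 → (0, 0, 5)  (L[2][1] := 3)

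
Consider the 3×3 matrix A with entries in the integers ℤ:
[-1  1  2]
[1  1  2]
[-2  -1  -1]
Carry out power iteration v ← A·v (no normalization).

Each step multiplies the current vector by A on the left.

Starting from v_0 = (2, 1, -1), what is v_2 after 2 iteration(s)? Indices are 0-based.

v_0 = (2, 1, -1).
v_1 = A·v_0 = (-3, 1, -4).
v_2 = A·v_1 = (-4, -10, 9).

v_2 = (-4, -10, 9)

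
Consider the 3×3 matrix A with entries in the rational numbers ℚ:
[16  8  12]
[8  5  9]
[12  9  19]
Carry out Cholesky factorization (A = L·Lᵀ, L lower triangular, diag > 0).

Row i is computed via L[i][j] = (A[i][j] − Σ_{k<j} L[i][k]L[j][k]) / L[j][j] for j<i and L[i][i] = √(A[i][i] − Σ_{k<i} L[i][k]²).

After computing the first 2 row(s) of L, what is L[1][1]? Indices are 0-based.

Step 1: L[0][0] = √(16) = 4.
  L[1][0] = (8) / L[0][0] = 2.
Step 2: L[1][1] = √(1) = 1.

L[1][1] = 1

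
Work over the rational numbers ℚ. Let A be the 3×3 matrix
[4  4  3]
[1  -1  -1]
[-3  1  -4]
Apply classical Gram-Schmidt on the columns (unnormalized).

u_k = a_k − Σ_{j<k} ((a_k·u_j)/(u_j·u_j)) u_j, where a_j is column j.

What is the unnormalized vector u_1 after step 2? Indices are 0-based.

Step 1: u_0 = a_0 = (4, 1, -3).
Step 2: u_1 = a_1 − (6/13)·u_0 = (28/13, -19/13, 31/13).

u_1 = (28/13, -19/13, 31/13)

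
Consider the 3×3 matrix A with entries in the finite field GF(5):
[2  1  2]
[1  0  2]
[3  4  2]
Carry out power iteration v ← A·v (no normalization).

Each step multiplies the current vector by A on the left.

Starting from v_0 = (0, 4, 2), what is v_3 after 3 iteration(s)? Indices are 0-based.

v_3 = (3, 0, 2)

v_0 = (0, 4, 2).
v_1 = A·v_0 = (3, 4, 0).
v_2 = A·v_1 = (0, 3, 0).
v_3 = A·v_2 = (3, 0, 2).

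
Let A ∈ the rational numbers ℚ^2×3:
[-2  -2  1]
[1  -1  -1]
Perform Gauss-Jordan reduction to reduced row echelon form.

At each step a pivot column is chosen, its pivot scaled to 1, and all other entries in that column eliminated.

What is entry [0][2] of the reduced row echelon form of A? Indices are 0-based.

M[0][2] = -3/4

[1] R0 /= -2  ⇒  (1, 1, -1/2)
     R1 -= 1·R0  ⇒  (0, -2, -1/2)
[2] R1 /= -2  ⇒  (0, 1, 1/4)
     R0 -= 1·R1  ⇒  (1, 0, -3/4)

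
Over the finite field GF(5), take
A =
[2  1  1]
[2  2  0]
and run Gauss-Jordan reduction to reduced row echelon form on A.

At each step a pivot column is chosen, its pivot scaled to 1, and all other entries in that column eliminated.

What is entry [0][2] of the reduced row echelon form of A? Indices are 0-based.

pivot(0,0)=2: scale R0 → (1, 3, 3)
  clear (1,0): R1 −= (2)R0 → (0, 1, 4)
pivot(1,1)=1: scale R1 → (0, 1, 4)
  clear (0,1): R0 −= (3)R1 → (1, 0, 1)

M[0][2] = 1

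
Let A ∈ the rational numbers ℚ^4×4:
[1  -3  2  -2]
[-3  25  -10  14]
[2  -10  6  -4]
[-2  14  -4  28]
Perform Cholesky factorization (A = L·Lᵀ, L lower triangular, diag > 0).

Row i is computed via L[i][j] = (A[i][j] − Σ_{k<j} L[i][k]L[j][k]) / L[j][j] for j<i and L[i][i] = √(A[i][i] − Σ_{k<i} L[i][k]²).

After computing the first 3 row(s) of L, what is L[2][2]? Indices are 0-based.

Step 1: L[0][0] = √(1) = 1.
  L[1][0] = (-3) / L[0][0] = -3.
Step 2: L[1][1] = √(16) = 4.
  L[2][0] = (2) / L[0][0] = 2.
  L[2][1] = (-4) / L[1][1] = -1.
Step 3: L[2][2] = √(1) = 1.

L[2][2] = 1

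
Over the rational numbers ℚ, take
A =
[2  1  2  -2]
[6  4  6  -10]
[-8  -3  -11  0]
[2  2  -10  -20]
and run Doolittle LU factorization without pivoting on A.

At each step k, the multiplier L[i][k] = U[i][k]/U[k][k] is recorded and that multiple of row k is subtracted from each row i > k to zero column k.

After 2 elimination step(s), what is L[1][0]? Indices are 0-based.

k=0: U[0][0]=2
  eliminate (1,0): mult=3, new row 1: (0, 1, 0, -4); set L[1][0]=3
  eliminate (2,0): mult=-4, new row 2: (0, 1, -3, -8); set L[2][0]=-4
  eliminate (3,0): mult=1, new row 3: (0, 1, -12, -18); set L[3][0]=1
k=1: U[1][1]=1
  eliminate (2,1): mult=1, new row 2: (0, 0, -3, -4); set L[2][1]=1
  eliminate (3,1): mult=1, new row 3: (0, 0, -12, -14); set L[3][1]=1

L[1][0] = 3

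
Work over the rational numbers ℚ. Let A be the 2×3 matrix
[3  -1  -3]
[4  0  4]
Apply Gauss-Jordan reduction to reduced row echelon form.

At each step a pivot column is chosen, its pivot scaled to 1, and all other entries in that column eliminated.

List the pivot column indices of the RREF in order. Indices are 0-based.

pivot columns: 0, 1

pivot(0,0)=3: scale R0 → (1, -1/3, -1)
  clear (1,0): R1 −= (4)R0 → (0, 4/3, 8)
pivot(1,1)=4/3: scale R1 → (0, 1, 6)
  clear (0,1): R0 −= (-1/3)R1 → (1, 0, 1)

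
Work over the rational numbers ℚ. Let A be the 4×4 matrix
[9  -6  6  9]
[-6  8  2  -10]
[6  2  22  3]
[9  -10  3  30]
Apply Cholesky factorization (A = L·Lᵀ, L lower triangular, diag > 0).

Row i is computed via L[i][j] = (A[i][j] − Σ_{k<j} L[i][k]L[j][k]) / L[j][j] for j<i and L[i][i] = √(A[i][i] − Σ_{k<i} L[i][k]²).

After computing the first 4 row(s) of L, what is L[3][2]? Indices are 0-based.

Step 1: L[0][0] = √(9) = 3.
  L[1][0] = (-6) / L[0][0] = -2.
Step 2: L[1][1] = √(4) = 2.
  L[2][0] = (6) / L[0][0] = 2.
  L[2][1] = (6) / L[1][1] = 3.
Step 3: L[2][2] = √(9) = 3.
  L[3][0] = (9) / L[0][0] = 3.
  L[3][1] = (-4) / L[1][1] = -2.
  L[3][2] = (3) / L[2][2] = 1.
Step 4: L[3][3] = √(16) = 4.

L[3][2] = 1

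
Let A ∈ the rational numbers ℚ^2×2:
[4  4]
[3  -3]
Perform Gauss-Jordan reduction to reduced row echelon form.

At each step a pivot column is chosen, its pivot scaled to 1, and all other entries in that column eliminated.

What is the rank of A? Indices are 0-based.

rank = 2

pivot(0,0)=4: scale R0 → (1, 1)
  clear (1,0): R1 −= (3)R0 → (0, -6)
pivot(1,1)=-6: scale R1 → (0, 1)
  clear (0,1): R0 −= (1)R1 → (1, 0)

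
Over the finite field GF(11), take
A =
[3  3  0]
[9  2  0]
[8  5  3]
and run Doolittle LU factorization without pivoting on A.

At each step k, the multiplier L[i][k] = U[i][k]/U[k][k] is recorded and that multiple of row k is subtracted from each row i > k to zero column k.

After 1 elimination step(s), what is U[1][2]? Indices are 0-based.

U[1][2] = 0

k=0: U[0][0]=3
  eliminate (1,0): mult=3, new row 1: (0, 4, 0); set L[1][0]=3
  eliminate (2,0): mult=10, new row 2: (0, 8, 3); set L[2][0]=10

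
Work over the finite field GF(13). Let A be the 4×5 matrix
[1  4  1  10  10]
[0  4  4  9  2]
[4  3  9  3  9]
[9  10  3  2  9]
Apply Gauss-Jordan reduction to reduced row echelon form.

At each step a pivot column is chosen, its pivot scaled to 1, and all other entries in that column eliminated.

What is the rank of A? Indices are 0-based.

rank = 4

pivot(0,0)=1: scale R0 → (1, 4, 1, 10, 10)
  clear (2,0): R2 −= (4)R0 → (0, 0, 5, 2, 8)
  clear (3,0): R3 −= (9)R0 → (0, 0, 7, 3, 10)
pivot(1,1)=4: scale R1 → (0, 1, 1, 12, 7)
  clear (0,1): R0 −= (4)R1 → (1, 0, 10, 1, 8)
pivot(2,2)=5: scale R2 → (0, 0, 1, 3, 12)
  clear (0,2): R0 −= (10)R2 → (1, 0, 0, 10, 5)
  clear (1,2): R1 −= (1)R2 → (0, 1, 0, 9, 8)
  clear (3,2): R3 −= (7)R2 → (0, 0, 0, 8, 4)
pivot(3,3)=8: scale R3 → (0, 0, 0, 1, 7)
  clear (0,3): R0 −= (10)R3 → (1, 0, 0, 0, 0)
  clear (1,3): R1 −= (9)R3 → (0, 1, 0, 0, 10)
  clear (2,3): R2 −= (3)R3 → (0, 0, 1, 0, 4)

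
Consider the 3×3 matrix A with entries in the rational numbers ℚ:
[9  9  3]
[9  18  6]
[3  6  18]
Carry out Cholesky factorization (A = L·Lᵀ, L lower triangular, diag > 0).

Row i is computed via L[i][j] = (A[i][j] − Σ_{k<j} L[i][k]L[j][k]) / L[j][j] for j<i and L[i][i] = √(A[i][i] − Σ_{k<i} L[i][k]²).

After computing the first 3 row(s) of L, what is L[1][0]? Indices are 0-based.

Step 1: L[0][0] = √(9) = 3.
  L[1][0] = (9) / L[0][0] = 3.
Step 2: L[1][1] = √(9) = 3.
  L[2][0] = (3) / L[0][0] = 1.
  L[2][1] = (3) / L[1][1] = 1.
Step 3: L[2][2] = √(16) = 4.

L[1][0] = 3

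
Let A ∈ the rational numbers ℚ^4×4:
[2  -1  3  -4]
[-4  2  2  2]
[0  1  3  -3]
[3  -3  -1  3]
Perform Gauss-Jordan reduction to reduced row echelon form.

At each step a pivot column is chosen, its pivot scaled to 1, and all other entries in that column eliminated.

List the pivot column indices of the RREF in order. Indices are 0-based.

step 1: normalize row 0 (÷2) = (1, -1/2, 3/2, -2)
  row 1: subtract -4×row0 = (0, 0, 8, -6)
  row 3: subtract 3×row0 = (0, -3/2, -11/2, 9)
step 2: exchange rows 1,2
step 2: normalize row 1 (÷1) = (0, 1, 3, -3)
  row 0: subtract -1/2×row1 = (1, 0, 3, -7/2)
  row 3: subtract -3/2×row1 = (0, 0, -1, 9/2)
step 3: normalize row 2 (÷8) = (0, 0, 1, -3/4)
  row 0: subtract 3×row2 = (1, 0, 0, -5/4)
  row 1: subtract 3×row2 = (0, 1, 0, -3/4)
  row 3: subtract -1×row2 = (0, 0, 0, 15/4)
step 4: normalize row 3 (÷15/4) = (0, 0, 0, 1)
  row 0: subtract -5/4×row3 = (1, 0, 0, 0)
  row 1: subtract -3/4×row3 = (0, 1, 0, 0)
  row 2: subtract -3/4×row3 = (0, 0, 1, 0)

pivot columns: 0, 1, 2, 3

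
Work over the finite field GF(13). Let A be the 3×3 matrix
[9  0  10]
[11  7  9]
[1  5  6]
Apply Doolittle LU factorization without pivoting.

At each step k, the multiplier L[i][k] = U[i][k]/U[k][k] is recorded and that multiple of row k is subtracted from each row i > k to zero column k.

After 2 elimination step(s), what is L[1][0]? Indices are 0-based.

[col 0] pivot 9
  R1 -= 7*R0 → (0, 7, 4)  (L[1][0] := 7)
  R2 -= 3*R0 → (0, 5, 2)  (L[2][0] := 3)
[col 1] pivot 7
  R2 -= 10*R1 → (0, 0, 1)  (L[2][1] := 10)

L[1][0] = 7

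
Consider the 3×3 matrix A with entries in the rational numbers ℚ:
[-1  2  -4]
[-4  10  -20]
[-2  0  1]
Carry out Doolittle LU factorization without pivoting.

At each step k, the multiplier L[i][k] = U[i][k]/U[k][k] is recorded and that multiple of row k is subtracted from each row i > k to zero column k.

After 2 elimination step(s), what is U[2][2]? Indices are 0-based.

k=0: U[0][0]=-1
  eliminate (1,0): mult=4, new row 1: (0, 2, -4); set L[1][0]=4
  eliminate (2,0): mult=2, new row 2: (0, -4, 9); set L[2][0]=2
k=1: U[1][1]=2
  eliminate (2,1): mult=-2, new row 2: (0, 0, 1); set L[2][1]=-2

U[2][2] = 1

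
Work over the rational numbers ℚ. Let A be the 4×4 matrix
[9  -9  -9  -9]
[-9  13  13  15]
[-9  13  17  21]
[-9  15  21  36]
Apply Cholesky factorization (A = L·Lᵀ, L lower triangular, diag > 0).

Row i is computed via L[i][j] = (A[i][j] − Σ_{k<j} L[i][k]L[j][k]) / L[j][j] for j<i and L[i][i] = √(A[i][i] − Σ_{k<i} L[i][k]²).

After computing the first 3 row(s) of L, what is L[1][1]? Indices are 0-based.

Step 1: L[0][0] = √(9) = 3.
  L[1][0] = (-9) / L[0][0] = -3.
Step 2: L[1][1] = √(4) = 2.
  L[2][0] = (-9) / L[0][0] = -3.
  L[2][1] = (4) / L[1][1] = 2.
Step 3: L[2][2] = √(4) = 2.

L[1][1] = 2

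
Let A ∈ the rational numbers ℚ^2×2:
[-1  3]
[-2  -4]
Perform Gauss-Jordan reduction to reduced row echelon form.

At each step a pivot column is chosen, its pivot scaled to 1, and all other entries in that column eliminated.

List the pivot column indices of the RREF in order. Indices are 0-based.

step 1: normalize row 0 (÷-1) = (1, -3)
  row 1: subtract -2×row0 = (0, -10)
step 2: normalize row 1 (÷-10) = (0, 1)
  row 0: subtract -3×row1 = (1, 0)

pivot columns: 0, 1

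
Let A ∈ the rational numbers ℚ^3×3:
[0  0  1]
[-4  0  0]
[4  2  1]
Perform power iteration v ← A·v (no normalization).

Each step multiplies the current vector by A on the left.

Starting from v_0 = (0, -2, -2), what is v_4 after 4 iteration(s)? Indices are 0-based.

v_4 = (-22, 56, -30)

v_0 = (0, -2, -2).
v_1 = A·v_0 = (-2, 0, -6).
v_2 = A·v_1 = (-6, 8, -14).
v_3 = A·v_2 = (-14, 24, -22).
v_4 = A·v_3 = (-22, 56, -30).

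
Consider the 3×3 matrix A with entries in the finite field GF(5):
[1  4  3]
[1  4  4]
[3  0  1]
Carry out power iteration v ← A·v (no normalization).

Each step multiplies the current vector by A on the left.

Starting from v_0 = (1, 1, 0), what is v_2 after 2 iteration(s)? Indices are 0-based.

v_2 = (4, 2, 3)

v_0 = (1, 1, 0).
v_1 = A·v_0 = (0, 0, 3).
v_2 = A·v_1 = (4, 2, 3).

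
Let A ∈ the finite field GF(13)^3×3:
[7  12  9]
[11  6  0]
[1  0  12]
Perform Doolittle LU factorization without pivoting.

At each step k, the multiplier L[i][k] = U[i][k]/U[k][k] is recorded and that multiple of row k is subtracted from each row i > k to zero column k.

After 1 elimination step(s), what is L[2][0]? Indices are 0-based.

L[2][0] = 2

Step 1: pivot at (0,0) is 7.
  row1 ← row1 − (9)·row0  ⇒  L[1][0]=9, U row1=(0, 2, 10)
  row2 ← row2 − (2)·row0  ⇒  L[2][0]=2, U row2=(0, 2, 7)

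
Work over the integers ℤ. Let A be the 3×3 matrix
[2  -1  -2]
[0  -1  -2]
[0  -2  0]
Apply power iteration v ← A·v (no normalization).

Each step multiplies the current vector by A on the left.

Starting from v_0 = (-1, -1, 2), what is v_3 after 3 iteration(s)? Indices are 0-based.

v_0 = (-1, -1, 2).
v_1 = A·v_0 = (-5, -3, 2).
v_2 = A·v_1 = (-11, -1, 6).
v_3 = A·v_2 = (-33, -11, 2).

v_3 = (-33, -11, 2)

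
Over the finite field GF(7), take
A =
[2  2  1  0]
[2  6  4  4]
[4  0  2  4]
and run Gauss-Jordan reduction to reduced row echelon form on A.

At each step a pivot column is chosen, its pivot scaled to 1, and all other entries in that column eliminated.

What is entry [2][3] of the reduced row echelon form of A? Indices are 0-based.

step 1: normalize row 0 (÷2) = (1, 1, 4, 0)
  row 1: subtract 2×row0 = (0, 4, 3, 4)
  row 2: subtract 4×row0 = (0, 3, 0, 4)
step 2: normalize row 1 (÷4) = (0, 1, 6, 1)
  row 0: subtract 1×row1 = (1, 0, 5, 6)
  row 2: subtract 3×row1 = (0, 0, 3, 1)
step 3: normalize row 2 (÷3) = (0, 0, 1, 5)
  row 0: subtract 5×row2 = (1, 0, 0, 2)
  row 1: subtract 6×row2 = (0, 1, 0, 6)

M[2][3] = 5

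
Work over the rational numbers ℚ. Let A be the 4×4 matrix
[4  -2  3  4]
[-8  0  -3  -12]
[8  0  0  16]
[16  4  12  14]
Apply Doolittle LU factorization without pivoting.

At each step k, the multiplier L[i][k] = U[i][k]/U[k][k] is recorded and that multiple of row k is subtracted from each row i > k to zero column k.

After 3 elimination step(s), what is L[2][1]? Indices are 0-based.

L[2][1] = -1

k=0: U[0][0]=4
  eliminate (1,0): mult=-2, new row 1: (0, -4, 3, -4); set L[1][0]=-2
  eliminate (2,0): mult=2, new row 2: (0, 4, -6, 8); set L[2][0]=2
  eliminate (3,0): mult=4, new row 3: (0, 12, 0, -2); set L[3][0]=4
k=1: U[1][1]=-4
  eliminate (2,1): mult=-1, new row 2: (0, 0, -3, 4); set L[2][1]=-1
  eliminate (3,1): mult=-3, new row 3: (0, 0, 9, -14); set L[3][1]=-3
k=2: U[2][2]=-3
  eliminate (3,2): mult=-3, new row 3: (0, 0, 0, -2); set L[3][2]=-3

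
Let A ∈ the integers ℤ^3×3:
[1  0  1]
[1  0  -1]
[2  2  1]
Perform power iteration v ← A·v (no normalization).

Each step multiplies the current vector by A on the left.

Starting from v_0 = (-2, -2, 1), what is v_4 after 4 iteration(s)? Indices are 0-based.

v_0 = (-2, -2, 1).
v_1 = A·v_0 = (-1, -3, -7).
v_2 = A·v_1 = (-8, 6, -15).
v_3 = A·v_2 = (-23, 7, -19).
v_4 = A·v_3 = (-42, -4, -51).

v_4 = (-42, -4, -51)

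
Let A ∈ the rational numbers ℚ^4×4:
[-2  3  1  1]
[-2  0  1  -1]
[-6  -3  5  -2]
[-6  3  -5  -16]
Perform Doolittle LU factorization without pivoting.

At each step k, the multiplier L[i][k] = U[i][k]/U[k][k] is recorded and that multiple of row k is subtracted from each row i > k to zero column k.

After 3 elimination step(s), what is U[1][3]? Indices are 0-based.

k=0: U[0][0]=-2
  eliminate (1,0): mult=1, new row 1: (0, -3, 0, -2); set L[1][0]=1
  eliminate (2,0): mult=3, new row 2: (0, -12, 2, -5); set L[2][0]=3
  eliminate (3,0): mult=3, new row 3: (0, -6, -8, -19); set L[3][0]=3
k=1: U[1][1]=-3
  eliminate (2,1): mult=4, new row 2: (0, 0, 2, 3); set L[2][1]=4
  eliminate (3,1): mult=2, new row 3: (0, 0, -8, -15); set L[3][1]=2
k=2: U[2][2]=2
  eliminate (3,2): mult=-4, new row 3: (0, 0, 0, -3); set L[3][2]=-4

U[1][3] = -2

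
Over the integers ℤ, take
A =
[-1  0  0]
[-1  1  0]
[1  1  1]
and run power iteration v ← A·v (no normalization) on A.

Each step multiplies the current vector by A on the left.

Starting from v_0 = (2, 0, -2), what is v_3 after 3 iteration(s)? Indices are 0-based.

v_3 = (-2, -2, -2)

v_0 = (2, 0, -2).
v_1 = A·v_0 = (-2, -2, 0).
v_2 = A·v_1 = (2, 0, -4).
v_3 = A·v_2 = (-2, -2, -2).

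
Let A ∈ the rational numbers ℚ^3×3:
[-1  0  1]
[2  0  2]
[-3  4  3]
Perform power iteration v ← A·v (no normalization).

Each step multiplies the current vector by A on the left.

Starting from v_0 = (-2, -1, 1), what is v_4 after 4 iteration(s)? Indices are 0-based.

v_0 = (-2, -1, 1).
v_1 = A·v_0 = (3, -2, 5).
v_2 = A·v_1 = (2, 16, -2).
v_3 = A·v_2 = (-4, 0, 52).
v_4 = A·v_3 = (56, 96, 168).

v_4 = (56, 96, 168)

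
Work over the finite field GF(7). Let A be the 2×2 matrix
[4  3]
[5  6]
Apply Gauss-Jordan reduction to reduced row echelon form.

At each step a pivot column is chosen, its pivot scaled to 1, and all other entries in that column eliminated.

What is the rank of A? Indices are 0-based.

rank = 2

pivot(0,0)=4: scale R0 → (1, 6)
  clear (1,0): R1 −= (5)R0 → (0, 4)
pivot(1,1)=4: scale R1 → (0, 1)
  clear (0,1): R0 −= (6)R1 → (1, 0)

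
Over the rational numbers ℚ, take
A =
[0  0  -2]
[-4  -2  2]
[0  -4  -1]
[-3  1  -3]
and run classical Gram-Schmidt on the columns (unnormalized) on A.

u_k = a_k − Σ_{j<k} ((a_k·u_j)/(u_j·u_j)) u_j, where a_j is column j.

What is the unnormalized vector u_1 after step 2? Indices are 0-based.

u_1 = (0, -6/5, -4, 8/5)

Step 1: u_0 = a_0 = (0, -4, 0, -3).
Step 2: u_1 = a_1 − (1/5)·u_0 = (0, -6/5, -4, 8/5).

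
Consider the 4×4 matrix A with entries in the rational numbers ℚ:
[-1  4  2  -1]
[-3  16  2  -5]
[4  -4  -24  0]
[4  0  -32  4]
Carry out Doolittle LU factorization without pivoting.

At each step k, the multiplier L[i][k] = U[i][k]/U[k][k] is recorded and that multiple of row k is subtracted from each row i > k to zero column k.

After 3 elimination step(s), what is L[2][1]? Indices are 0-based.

[col 0] pivot -1
  R1 -= 3*R0 → (0, 4, -4, -2)  (L[1][0] := 3)
  R2 -= -4*R0 → (0, 12, -16, -4)  (L[2][0] := -4)
  R3 -= -4*R0 → (0, 16, -24, 0)  (L[3][0] := -4)
[col 1] pivot 4
  R2 -= 3*R1 → (0, 0, -4, 2)  (L[2][1] := 3)
  R3 -= 4*R1 → (0, 0, -8, 8)  (L[3][1] := 4)
[col 2] pivot -4
  R3 -= 2*R2 → (0, 0, 0, 4)  (L[3][2] := 2)

L[2][1] = 3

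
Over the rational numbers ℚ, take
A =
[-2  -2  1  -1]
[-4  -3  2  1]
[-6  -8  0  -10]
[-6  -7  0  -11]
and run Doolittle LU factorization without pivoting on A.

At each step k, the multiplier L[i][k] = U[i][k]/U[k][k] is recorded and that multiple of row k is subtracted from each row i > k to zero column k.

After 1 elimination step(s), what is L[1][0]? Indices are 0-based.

k=0: U[0][0]=-2
  eliminate (1,0): mult=2, new row 1: (0, 1, 0, 3); set L[1][0]=2
  eliminate (2,0): mult=3, new row 2: (0, -2, -3, -7); set L[2][0]=3
  eliminate (3,0): mult=3, new row 3: (0, -1, -3, -8); set L[3][0]=3

L[1][0] = 2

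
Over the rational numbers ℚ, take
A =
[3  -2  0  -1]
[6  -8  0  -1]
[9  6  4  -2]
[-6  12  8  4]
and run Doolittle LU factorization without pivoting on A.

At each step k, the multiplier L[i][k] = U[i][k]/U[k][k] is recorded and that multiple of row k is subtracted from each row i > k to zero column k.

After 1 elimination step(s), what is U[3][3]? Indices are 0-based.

U[3][3] = 2

k=0: U[0][0]=3
  eliminate (1,0): mult=2, new row 1: (0, -4, 0, 1); set L[1][0]=2
  eliminate (2,0): mult=3, new row 2: (0, 12, 4, 1); set L[2][0]=3
  eliminate (3,0): mult=-2, new row 3: (0, 8, 8, 2); set L[3][0]=-2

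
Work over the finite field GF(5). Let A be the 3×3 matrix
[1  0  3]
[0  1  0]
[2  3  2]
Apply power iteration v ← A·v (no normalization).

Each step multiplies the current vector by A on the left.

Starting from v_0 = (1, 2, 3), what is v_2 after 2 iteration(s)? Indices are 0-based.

v_2 = (2, 2, 4)

v_0 = (1, 2, 3).
v_1 = A·v_0 = (0, 2, 4).
v_2 = A·v_1 = (2, 2, 4).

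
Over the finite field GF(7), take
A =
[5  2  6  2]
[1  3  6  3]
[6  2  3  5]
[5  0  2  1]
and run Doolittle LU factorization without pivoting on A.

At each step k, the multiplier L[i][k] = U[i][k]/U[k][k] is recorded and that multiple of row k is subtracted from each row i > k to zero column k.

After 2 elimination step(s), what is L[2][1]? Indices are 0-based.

L[2][1] = 2

k=0: U[0][0]=5
  eliminate (1,0): mult=3, new row 1: (0, 4, 2, 4); set L[1][0]=3
  eliminate (2,0): mult=4, new row 2: (0, 1, 0, 4); set L[2][0]=4
  eliminate (3,0): mult=1, new row 3: (0, 5, 3, 6); set L[3][0]=1
k=1: U[1][1]=4
  eliminate (2,1): mult=2, new row 2: (0, 0, 3, 3); set L[2][1]=2
  eliminate (3,1): mult=3, new row 3: (0, 0, 4, 1); set L[3][1]=3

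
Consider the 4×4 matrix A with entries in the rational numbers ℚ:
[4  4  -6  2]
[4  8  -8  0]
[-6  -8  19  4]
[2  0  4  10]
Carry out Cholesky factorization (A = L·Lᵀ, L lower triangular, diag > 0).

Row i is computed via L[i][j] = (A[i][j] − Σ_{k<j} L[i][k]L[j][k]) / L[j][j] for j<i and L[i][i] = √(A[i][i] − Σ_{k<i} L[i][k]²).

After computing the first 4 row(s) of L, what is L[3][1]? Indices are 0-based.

Step 1: L[0][0] = √(4) = 2.
  L[1][0] = (4) / L[0][0] = 2.
Step 2: L[1][1] = √(4) = 2.
  L[2][0] = (-6) / L[0][0] = -3.
  L[2][1] = (-2) / L[1][1] = -1.
Step 3: L[2][2] = √(9) = 3.
  L[3][0] = (2) / L[0][0] = 1.
  L[3][1] = (-2) / L[1][1] = -1.
  L[3][2] = (6) / L[2][2] = 2.
Step 4: L[3][3] = √(4) = 2.

L[3][1] = -1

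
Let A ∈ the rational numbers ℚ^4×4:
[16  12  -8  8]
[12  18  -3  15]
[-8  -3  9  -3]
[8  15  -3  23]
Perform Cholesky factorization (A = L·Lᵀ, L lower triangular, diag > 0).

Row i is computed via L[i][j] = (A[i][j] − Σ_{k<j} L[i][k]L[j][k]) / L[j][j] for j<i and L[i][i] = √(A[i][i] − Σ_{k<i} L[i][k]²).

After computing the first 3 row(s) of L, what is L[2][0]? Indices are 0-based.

Step 1: L[0][0] = √(16) = 4.
  L[1][0] = (12) / L[0][0] = 3.
Step 2: L[1][1] = √(9) = 3.
  L[2][0] = (-8) / L[0][0] = -2.
  L[2][1] = (3) / L[1][1] = 1.
Step 3: L[2][2] = √(4) = 2.

L[2][0] = -2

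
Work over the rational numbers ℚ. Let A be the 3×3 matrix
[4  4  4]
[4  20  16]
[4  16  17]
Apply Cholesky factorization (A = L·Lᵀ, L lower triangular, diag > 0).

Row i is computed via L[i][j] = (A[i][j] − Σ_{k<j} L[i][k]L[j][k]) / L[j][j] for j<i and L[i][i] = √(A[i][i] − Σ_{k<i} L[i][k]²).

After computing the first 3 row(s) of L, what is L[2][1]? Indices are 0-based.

Step 1: L[0][0] = √(4) = 2.
  L[1][0] = (4) / L[0][0] = 2.
Step 2: L[1][1] = √(16) = 4.
  L[2][0] = (4) / L[0][0] = 2.
  L[2][1] = (12) / L[1][1] = 3.
Step 3: L[2][2] = √(4) = 2.

L[2][1] = 3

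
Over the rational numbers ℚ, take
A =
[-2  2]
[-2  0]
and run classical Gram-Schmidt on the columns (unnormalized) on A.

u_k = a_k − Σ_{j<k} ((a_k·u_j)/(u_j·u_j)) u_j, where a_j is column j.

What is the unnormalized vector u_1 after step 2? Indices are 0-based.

Step 1: u_0 = a_0 = (-2, -2).
Step 2: u_1 = a_1 − (-1/2)·u_0 = (1, -1).

u_1 = (1, -1)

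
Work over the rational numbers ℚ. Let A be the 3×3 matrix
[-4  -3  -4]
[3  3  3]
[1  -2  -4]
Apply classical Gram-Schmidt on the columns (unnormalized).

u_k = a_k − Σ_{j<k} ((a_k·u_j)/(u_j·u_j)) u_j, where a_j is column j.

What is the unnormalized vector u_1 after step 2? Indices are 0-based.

Step 1: u_0 = a_0 = (-4, 3, 1).
Step 2: u_1 = a_1 − (19/26)·u_0 = (-1/13, 21/26, -71/26).

u_1 = (-1/13, 21/26, -71/26)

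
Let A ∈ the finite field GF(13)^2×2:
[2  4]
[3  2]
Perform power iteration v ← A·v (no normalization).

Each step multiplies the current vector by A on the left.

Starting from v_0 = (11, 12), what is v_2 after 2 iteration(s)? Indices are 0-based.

v_0 = (11, 12).
v_1 = A·v_0 = (5, 5).
v_2 = A·v_1 = (4, 12).

v_2 = (4, 12)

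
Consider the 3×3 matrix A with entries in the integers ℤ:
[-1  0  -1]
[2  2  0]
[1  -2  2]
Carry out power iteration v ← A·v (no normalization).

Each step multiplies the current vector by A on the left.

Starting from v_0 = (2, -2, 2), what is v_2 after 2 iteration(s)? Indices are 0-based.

v_2 = (-6, -8, 16)

v_0 = (2, -2, 2).
v_1 = A·v_0 = (-4, 0, 10).
v_2 = A·v_1 = (-6, -8, 16).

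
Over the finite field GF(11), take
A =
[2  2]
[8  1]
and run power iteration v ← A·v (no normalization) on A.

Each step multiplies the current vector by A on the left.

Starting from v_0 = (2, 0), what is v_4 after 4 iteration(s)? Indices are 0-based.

v_4 = (10, 5)

v_0 = (2, 0).
v_1 = A·v_0 = (4, 5).
v_2 = A·v_1 = (7, 4).
v_3 = A·v_2 = (0, 5).
v_4 = A·v_3 = (10, 5).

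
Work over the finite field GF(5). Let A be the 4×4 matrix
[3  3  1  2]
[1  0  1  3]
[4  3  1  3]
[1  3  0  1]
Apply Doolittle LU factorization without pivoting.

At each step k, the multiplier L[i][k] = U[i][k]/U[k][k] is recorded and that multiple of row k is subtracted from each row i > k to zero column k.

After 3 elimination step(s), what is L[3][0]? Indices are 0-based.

[col 0] pivot 3
  R1 -= 2*R0 → (0, 4, 4, 4)  (L[1][0] := 2)
  R2 -= 3*R0 → (0, 4, 3, 2)  (L[2][0] := 3)
  R3 -= 2*R0 → (0, 2, 3, 2)  (L[3][0] := 2)
[col 1] pivot 4
  R2 -= 1*R1 → (0, 0, 4, 3)  (L[2][1] := 1)
  R3 -= 3*R1 → (0, 0, 1, 0)  (L[3][1] := 3)
[col 2] pivot 4
  R3 -= 4*R2 → (0, 0, 0, 3)  (L[3][2] := 4)

L[3][0] = 2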